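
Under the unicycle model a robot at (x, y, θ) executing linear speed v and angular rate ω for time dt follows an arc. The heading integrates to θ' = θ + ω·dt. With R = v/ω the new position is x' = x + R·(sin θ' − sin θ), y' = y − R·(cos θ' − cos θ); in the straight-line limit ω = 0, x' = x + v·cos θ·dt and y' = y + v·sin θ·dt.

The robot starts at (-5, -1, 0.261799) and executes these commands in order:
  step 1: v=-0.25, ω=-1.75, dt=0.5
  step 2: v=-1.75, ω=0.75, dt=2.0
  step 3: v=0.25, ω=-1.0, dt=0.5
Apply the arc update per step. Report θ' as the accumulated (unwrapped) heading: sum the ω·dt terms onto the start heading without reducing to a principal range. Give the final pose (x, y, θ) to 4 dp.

step 1: θ'=-0.6132 (R=0.1429) → pose (-5.1192, -0.9788, -0.6132)
step 2: θ'=0.8868 (R=-2.3333) → pose (-8.2704, -1.4126, 0.8868)
step 3: θ'=0.3868 (R=-0.2500) → pose (-8.1710, -1.3391, 0.3868)

(-8.1710, -1.3391, 0.3868)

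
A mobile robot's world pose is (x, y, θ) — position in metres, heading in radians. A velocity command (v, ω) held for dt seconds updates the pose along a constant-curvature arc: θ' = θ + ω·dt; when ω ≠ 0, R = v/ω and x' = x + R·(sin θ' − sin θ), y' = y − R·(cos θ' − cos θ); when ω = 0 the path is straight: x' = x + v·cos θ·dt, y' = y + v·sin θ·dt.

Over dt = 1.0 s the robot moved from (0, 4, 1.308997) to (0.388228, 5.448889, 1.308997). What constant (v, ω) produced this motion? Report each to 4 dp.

v = 1.5000, ω = 0.0000

Δθ = 1.308997 − 1.308997 = 0.000000
ω = Δθ/dt = 0.000000/1.0 = 0.0000
ω = 0 → v = (Δx·cos θ + Δy·sin θ)/dt = 1.5000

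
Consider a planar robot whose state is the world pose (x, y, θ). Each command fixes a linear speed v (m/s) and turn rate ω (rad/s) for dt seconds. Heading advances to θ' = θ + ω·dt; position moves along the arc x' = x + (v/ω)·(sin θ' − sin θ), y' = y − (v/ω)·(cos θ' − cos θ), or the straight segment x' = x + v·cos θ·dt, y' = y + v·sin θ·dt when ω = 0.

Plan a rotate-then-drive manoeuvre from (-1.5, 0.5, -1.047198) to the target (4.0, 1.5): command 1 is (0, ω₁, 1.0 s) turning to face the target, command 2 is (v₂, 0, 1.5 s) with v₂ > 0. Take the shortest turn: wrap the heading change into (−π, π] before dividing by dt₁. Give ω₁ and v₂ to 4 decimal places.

ω₁ = 1.2271, v₂ = 3.7268

heading to target = atan2(1.5−0.5, 4−-1.5) = 0.1799
Δθ = wrap(0.1799 − -1.0472) = 1.2271; ω₁ = Δθ/dt₁ = 1.2271
distance = √((4−-1.5)² + (1.5−0.5)²) = 5.5902; v₂ = distance/dt₂ = 3.7268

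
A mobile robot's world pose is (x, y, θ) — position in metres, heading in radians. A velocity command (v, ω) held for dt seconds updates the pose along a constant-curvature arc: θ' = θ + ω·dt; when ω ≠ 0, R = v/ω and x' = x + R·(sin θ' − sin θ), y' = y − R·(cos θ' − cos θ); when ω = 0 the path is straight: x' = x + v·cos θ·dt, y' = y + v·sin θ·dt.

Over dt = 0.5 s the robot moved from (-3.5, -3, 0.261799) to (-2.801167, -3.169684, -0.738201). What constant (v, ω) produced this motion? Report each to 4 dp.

Δθ = -0.738201 − 0.261799 = -1.000000
ω = Δθ/dt = -1.000000/0.5 = -2.0000
R = Δx/(sin θ' − sin θ) = -0.7500
v = R·ω = -0.7500·-2.0000 = 1.5000

v = 1.5000, ω = -2.0000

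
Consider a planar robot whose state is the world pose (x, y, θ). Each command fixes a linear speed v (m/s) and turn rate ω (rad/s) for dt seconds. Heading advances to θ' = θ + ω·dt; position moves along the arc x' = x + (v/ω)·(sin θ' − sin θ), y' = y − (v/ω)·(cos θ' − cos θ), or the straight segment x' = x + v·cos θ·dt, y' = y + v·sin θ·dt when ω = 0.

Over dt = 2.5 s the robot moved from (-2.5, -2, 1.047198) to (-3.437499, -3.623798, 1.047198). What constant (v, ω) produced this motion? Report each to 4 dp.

Δθ = 1.047198 − 1.047198 = 0.000000
ω = Δθ/dt = 0.000000/2.5 = 0.0000
ω = 0 → v = (Δx·cos θ + Δy·sin θ)/dt = -0.7500

v = -0.7500, ω = 0.0000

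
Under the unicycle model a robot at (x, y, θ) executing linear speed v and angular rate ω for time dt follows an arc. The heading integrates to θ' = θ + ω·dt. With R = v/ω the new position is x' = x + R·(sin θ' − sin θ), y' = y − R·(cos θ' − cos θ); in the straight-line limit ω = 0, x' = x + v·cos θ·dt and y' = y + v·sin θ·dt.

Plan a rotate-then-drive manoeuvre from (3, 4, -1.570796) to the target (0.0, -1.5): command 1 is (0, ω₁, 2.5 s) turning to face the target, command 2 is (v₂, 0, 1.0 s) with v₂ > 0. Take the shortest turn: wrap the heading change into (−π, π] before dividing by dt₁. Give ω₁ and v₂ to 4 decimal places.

heading to target = atan2(-1.5−4, 0−3) = -2.0701
Δθ = wrap(-2.0701 − -1.5708) = -0.4993; ω₁ = Δθ/dt₁ = -0.1997
distance = √((0−3)² + (-1.5−4)²) = 6.2650; v₂ = distance/dt₂ = 6.2650

ω₁ = -0.1997, v₂ = 6.2650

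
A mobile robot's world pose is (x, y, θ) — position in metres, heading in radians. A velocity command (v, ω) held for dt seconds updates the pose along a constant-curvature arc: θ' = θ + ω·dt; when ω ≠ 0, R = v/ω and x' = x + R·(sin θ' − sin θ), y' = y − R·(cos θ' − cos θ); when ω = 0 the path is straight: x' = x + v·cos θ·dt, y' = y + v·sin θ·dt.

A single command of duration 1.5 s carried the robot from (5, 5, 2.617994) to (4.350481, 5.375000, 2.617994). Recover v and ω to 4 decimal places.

v = 0.5000, ω = 0.0000

Δθ = 2.617994 − 2.617994 = 0.000000
ω = Δθ/dt = 0.000000/1.5 = 0.0000
ω = 0 → v = (Δx·cos θ + Δy·sin θ)/dt = 0.5000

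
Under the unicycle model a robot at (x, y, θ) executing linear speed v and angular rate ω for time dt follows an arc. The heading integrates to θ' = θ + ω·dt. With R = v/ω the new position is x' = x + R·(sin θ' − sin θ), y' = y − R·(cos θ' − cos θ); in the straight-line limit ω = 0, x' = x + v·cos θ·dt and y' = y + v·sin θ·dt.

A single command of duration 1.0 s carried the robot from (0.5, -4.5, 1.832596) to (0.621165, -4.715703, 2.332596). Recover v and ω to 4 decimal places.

Δθ = 2.332596 − 1.832596 = 0.500000
ω = Δθ/dt = 0.500000/1.0 = 0.5000
R = −Δy/(cos θ' − cos θ) = -0.5000
v = R·ω = -0.5000·0.5000 = -0.2500

v = -0.2500, ω = 0.5000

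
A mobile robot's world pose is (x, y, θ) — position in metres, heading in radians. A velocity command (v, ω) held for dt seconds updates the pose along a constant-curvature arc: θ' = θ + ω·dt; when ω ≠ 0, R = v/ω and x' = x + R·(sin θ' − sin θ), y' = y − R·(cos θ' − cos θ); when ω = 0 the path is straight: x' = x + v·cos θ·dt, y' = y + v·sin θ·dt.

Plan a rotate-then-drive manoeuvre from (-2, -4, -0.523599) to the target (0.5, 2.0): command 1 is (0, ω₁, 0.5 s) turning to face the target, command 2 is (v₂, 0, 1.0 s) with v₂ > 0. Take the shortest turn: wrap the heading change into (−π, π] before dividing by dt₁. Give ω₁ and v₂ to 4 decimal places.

ω₁ = 3.3992, v₂ = 6.5000

heading to target = atan2(2−-4, 0.5−-2) = 1.1760
Δθ = wrap(1.1760 − -0.5236) = 1.6996; ω₁ = Δθ/dt₁ = 3.3992
distance = √((0.5−-2)² + (2−-4)²) = 6.5000; v₂ = distance/dt₂ = 6.5000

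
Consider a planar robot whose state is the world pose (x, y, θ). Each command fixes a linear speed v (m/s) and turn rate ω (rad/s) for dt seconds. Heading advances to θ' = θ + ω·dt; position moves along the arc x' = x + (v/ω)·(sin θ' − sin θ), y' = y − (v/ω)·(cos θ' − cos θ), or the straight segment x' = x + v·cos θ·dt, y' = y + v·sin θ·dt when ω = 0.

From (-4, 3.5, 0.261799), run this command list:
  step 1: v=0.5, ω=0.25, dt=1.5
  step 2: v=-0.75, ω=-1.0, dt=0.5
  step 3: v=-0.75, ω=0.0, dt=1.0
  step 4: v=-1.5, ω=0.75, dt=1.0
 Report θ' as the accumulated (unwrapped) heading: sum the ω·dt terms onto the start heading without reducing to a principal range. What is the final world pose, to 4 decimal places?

step 1: θ'=0.6368 (R=2.0000) → pose (-3.3284, 3.8238, 0.6368)
step 2: θ'=0.1368 (R=0.7500) → pose (-3.6721, 3.6839, 0.1368)
step 3: θ'=0.1368 (straight) → pose (-4.4151, 3.5816, 0.1368)
step 4: θ'=0.8868 (R=-2.0000) → pose (-5.6924, 2.8641, 0.8868)

(-5.6924, 2.8641, 0.8868)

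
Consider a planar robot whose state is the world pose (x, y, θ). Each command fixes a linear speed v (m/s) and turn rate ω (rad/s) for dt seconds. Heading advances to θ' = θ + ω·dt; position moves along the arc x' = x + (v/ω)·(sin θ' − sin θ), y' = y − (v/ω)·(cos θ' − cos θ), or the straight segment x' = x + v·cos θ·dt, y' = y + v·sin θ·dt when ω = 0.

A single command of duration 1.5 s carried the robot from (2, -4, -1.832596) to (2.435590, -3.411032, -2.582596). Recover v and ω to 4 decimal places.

v = -0.5000, ω = -0.5000

Δθ = -2.582596 − -1.832596 = -0.750000
ω = Δθ/dt = -0.750000/1.5 = -0.5000
R = −Δy/(cos θ' − cos θ) = 1.0000
v = R·ω = 1.0000·-0.5000 = -0.5000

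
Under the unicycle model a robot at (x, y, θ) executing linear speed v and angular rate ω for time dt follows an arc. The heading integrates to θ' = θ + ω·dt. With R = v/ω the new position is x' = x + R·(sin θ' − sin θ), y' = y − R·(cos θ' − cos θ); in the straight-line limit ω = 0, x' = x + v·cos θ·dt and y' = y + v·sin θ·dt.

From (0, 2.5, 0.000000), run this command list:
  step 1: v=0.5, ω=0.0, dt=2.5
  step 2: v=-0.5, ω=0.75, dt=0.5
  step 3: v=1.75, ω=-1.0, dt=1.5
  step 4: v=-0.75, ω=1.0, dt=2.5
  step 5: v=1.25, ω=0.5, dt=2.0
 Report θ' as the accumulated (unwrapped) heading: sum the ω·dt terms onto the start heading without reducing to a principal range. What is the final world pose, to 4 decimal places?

(1.0954, 3.6894, 2.3750)

step 1: θ'=0.0000 (straight) → pose (1.2500, 2.5000, 0.0000)
step 2: θ'=0.3750 (R=-0.6667) → pose (1.0058, 2.4537, 0.3750)
step 3: θ'=-1.1250 (R=-1.7500) → pose (3.2258, 1.5798, -1.1250)
step 4: θ'=1.3750 (R=-0.7500) → pose (1.8134, 1.4024, 1.3750)
step 5: θ'=2.3750 (R=2.5000) → pose (1.0954, 3.6894, 2.3750)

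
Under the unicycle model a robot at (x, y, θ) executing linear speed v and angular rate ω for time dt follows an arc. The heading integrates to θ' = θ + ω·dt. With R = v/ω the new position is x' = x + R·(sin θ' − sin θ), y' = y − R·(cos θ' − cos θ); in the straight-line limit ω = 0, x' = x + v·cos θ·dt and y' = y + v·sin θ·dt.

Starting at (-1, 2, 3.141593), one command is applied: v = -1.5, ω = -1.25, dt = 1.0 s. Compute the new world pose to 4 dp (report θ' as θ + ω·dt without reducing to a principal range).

θ' = 3.1416 + -1.25·1.0 = 1.8916
R = v/ω = -1.5/-1.25 = 1.2000
x' = -1 + 1.2000·(sin 1.8916 − sin 3.1416) = 0.1388
y' = 2 − 1.2000·(cos 1.8916 − cos 3.1416) = 1.1784

(0.1388, 1.1784, 1.8916)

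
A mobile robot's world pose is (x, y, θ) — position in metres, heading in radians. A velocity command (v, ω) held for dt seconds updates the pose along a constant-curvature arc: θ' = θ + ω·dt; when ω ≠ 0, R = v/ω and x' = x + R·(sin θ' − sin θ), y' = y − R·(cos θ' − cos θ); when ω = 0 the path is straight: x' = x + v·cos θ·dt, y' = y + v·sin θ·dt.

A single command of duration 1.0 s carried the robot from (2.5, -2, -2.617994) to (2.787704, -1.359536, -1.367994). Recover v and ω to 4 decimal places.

v = -0.7500, ω = 1.2500

Δθ = -1.367994 − -2.617994 = 1.250000
ω = Δθ/dt = 1.250000/1.0 = 1.2500
R = −Δy/(cos θ' − cos θ) = -0.6000
v = R·ω = -0.6000·1.2500 = -0.7500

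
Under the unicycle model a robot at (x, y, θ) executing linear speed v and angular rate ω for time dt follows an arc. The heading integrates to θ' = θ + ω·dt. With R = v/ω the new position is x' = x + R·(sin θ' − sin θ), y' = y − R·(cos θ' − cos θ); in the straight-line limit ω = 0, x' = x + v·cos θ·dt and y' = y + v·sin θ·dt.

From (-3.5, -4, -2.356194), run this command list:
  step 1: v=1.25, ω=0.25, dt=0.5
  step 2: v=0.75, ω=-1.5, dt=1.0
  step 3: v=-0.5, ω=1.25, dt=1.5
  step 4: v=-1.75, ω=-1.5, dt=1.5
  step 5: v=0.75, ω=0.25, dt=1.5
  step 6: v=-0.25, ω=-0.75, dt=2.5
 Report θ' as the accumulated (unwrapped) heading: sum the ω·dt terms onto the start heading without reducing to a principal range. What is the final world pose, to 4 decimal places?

step 1: θ'=-2.2312 (R=5.0000) → pose (-3.9132, -4.4684, -2.2312)
step 2: θ'=-3.7312 (R=-0.5000) → pose (-4.5861, -4.5772, -3.7312)
step 3: θ'=-1.8562 (R=-0.4000) → pose (-3.9799, -4.3574, -1.8562)
step 4: θ'=-4.1062 (R=1.1667) → pose (-1.9016, -4.0212, -4.1062)
step 5: θ'=-3.7312 (R=3.0000) → pose (-2.6990, -3.2369, -3.7312)
step 6: θ'=-5.6062 (R=0.3333) → pose (-2.6755, -3.7738, -5.6062)

(-2.6755, -3.7738, -5.6062)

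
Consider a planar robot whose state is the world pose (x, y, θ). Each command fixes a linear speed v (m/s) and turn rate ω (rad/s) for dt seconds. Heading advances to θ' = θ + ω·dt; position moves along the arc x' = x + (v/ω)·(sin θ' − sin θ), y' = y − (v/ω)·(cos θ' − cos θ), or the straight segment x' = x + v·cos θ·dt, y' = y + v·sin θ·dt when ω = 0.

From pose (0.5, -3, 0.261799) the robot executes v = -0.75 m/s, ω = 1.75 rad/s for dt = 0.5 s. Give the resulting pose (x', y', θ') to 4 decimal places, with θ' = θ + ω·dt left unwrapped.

θ' = 0.2618 + 1.75·0.5 = 1.1368
R = v/ω = -0.75/1.75 = -0.4286
x' = 0.5 + -0.4286·(sin 1.1368 − sin 0.2618) = 0.2221
y' = -3 − -0.4286·(cos 1.1368 − cos 0.2618) = -3.2338

(0.2221, -3.2338, 1.1368)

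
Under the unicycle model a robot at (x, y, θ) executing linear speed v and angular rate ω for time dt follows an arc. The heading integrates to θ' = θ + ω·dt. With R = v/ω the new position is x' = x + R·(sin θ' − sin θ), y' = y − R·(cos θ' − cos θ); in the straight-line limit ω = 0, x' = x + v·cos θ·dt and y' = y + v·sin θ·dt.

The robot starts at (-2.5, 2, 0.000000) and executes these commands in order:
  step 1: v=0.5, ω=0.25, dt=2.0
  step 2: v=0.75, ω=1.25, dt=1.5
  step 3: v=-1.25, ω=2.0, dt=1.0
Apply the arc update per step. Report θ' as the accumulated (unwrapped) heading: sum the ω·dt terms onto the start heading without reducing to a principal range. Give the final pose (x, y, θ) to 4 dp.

(-0.3893, 3.4468, 4.3750)

step 1: θ'=0.5000 (R=2.0000) → pose (-1.5411, 2.2448, 0.5000)
step 2: θ'=2.3750 (R=0.6000) → pose (-1.4126, 3.2036, 2.3750)
step 3: θ'=4.3750 (R=-0.6250) → pose (-0.3893, 3.4468, 4.3750)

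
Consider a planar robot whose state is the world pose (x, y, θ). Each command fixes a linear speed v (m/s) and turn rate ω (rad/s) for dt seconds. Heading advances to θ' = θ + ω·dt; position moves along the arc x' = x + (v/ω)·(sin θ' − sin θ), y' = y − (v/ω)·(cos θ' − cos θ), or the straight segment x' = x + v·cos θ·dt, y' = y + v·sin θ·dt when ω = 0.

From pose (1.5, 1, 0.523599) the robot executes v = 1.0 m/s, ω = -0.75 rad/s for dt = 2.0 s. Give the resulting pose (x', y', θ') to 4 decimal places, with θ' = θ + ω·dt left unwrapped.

θ' = 0.5236 + -0.75·2.0 = -0.9764
R = v/ω = 1.0/-0.75 = -1.3333
x' = 1.5 + -1.3333·(sin -0.9764 − sin 0.5236) = 3.2713
y' = 1 − -1.3333·(cos -0.9764 − cos 0.5236) = 0.5920

(3.2713, 0.5920, -0.9764)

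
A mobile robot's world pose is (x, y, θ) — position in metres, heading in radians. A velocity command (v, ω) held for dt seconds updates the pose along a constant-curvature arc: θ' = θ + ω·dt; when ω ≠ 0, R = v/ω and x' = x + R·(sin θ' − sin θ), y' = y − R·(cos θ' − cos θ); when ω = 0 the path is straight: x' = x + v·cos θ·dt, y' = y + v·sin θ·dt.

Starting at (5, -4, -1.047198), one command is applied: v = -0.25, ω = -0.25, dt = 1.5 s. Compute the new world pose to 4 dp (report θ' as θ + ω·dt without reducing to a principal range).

θ' = -1.0472 + -0.25·1.5 = -1.4222
R = v/ω = -0.25/-0.25 = 1.0000
x' = 5 + 1.0000·(sin -1.4222 − sin -1.0472) = 4.8770
y' = -4 − 1.0000·(cos -1.4222 − cos -1.0472) = -3.6481

(4.8770, -3.6481, -1.4222)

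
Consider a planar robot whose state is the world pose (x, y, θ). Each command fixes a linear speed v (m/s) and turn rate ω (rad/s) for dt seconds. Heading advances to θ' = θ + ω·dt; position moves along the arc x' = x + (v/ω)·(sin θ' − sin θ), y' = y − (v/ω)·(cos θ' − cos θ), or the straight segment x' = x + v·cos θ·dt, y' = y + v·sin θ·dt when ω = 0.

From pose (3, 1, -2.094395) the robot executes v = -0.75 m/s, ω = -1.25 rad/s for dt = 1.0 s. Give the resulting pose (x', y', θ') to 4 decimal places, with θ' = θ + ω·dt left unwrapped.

(3.6405, 1.2877, -3.3444)

θ' = -2.0944 + -1.25·1.0 = -3.3444
R = v/ω = -0.75/-1.25 = 0.6000
x' = 3 + 0.6000·(sin -3.3444 − sin -2.0944) = 3.6405
y' = 1 − 0.6000·(cos -3.3444 − cos -2.0944) = 1.2877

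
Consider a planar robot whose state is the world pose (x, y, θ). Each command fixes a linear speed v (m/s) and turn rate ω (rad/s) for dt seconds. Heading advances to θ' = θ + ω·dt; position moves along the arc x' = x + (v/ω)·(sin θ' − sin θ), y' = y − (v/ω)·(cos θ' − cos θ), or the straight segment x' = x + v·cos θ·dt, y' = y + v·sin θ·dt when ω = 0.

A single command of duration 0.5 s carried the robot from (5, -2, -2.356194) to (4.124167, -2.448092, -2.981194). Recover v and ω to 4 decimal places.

v = 2.0000, ω = -1.2500

Δθ = -2.981194 − -2.356194 = -0.625000
ω = Δθ/dt = -0.625000/0.5 = -1.2500
R = Δx/(sin θ' − sin θ) = -1.6000
v = R·ω = -1.6000·-1.2500 = 2.0000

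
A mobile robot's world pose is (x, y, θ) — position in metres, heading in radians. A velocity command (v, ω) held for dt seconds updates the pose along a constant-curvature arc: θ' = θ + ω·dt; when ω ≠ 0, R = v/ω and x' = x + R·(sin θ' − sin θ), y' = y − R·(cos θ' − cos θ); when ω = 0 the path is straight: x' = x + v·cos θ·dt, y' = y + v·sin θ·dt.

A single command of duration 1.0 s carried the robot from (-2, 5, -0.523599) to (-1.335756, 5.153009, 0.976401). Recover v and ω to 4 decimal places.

Δθ = 0.976401 − -0.523599 = 1.500000
ω = Δθ/dt = 1.500000/1.0 = 1.5000
R = Δx/(sin θ' − sin θ) = 0.5000
v = R·ω = 0.5000·1.5000 = 0.7500

v = 0.7500, ω = 1.5000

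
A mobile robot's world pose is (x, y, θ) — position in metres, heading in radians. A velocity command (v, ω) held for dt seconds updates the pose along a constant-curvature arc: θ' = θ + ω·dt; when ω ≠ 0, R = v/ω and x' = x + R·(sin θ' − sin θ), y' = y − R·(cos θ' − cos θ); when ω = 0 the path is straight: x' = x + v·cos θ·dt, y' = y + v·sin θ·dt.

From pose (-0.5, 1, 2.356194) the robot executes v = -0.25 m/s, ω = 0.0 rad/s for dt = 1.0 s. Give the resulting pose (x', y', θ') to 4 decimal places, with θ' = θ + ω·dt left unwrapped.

θ' = 2.3562 + 0.0·1.0 = 2.3562
ω = 0 → straight: x' = -0.5 + -0.25·cos(2.3562)·1.0 = -0.3232
y' = 1 + -0.25·sin(2.3562)·1.0 = 0.8232

(-0.3232, 0.8232, 2.3562)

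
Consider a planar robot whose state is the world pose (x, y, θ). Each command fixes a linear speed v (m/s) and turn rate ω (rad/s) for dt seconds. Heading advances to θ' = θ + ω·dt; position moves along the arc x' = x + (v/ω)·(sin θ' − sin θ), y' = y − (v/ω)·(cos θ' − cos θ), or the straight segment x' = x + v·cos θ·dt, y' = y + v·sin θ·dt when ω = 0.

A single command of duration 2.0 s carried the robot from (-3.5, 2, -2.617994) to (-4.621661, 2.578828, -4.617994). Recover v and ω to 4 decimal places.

v = 0.7500, ω = -1.0000

Δθ = -4.617994 − -2.617994 = -2.000000
ω = Δθ/dt = -2.000000/2.0 = -1.0000
R = Δx/(sin θ' − sin θ) = -0.7500
v = R·ω = -0.7500·-1.0000 = 0.7500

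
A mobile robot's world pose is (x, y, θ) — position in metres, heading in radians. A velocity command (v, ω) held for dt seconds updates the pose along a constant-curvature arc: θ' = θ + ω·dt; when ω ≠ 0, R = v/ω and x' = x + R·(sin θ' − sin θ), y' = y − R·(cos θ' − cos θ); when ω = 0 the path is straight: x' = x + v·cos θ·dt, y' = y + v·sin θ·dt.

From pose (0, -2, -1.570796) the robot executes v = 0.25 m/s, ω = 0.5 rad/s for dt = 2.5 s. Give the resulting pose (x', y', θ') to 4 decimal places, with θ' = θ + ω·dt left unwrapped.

θ' = -1.5708 + 0.5·2.5 = -0.3208
R = v/ω = 0.25/0.5 = 0.5000
x' = 0 + 0.5000·(sin -0.3208 − sin -1.5708) = 0.3423
y' = -2 − 0.5000·(cos -0.3208 − cos -1.5708) = -2.4745

(0.3423, -2.4745, -0.3208)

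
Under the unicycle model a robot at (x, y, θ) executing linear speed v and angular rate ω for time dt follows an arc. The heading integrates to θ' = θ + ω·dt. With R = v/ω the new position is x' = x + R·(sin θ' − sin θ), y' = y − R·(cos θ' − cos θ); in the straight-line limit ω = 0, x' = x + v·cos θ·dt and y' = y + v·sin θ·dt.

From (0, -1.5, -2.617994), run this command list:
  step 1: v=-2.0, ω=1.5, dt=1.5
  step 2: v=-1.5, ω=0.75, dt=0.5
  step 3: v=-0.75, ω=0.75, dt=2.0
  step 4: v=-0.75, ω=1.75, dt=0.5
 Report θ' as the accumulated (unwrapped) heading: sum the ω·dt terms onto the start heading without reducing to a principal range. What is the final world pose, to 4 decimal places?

(-1.7789, -0.2417, 2.3820)

step 1: θ'=-0.3680 (R=-1.3333) → pose (-0.1870, 0.8988, -0.3680)
step 2: θ'=0.0070 (R=-2.0000) → pose (-0.9205, 1.0326, 0.0070)
step 3: θ'=1.5070 (R=-1.0000) → pose (-1.9115, 0.0964, 1.5070)
step 4: θ'=2.3820 (R=-0.4286) → pose (-1.7789, -0.2417, 2.3820)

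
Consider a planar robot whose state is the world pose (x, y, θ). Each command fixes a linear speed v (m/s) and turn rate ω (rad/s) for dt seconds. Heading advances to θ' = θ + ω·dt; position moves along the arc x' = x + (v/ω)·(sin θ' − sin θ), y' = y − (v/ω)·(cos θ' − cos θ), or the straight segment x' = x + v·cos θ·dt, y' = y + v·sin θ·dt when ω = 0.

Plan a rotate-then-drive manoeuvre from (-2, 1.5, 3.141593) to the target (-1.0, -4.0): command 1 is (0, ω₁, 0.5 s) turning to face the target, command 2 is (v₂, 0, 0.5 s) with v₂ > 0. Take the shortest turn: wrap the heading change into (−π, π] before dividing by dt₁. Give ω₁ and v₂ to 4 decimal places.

heading to target = atan2(-4−1.5, -1−-2) = -1.3909
Δθ = wrap(-1.3909 − 3.1416) = 1.7506; ω₁ = Δθ/dt₁ = 3.5013
distance = √((-1−-2)² + (-4−1.5)²) = 5.5902; v₂ = distance/dt₂ = 11.1803

ω₁ = 3.5013, v₂ = 11.1803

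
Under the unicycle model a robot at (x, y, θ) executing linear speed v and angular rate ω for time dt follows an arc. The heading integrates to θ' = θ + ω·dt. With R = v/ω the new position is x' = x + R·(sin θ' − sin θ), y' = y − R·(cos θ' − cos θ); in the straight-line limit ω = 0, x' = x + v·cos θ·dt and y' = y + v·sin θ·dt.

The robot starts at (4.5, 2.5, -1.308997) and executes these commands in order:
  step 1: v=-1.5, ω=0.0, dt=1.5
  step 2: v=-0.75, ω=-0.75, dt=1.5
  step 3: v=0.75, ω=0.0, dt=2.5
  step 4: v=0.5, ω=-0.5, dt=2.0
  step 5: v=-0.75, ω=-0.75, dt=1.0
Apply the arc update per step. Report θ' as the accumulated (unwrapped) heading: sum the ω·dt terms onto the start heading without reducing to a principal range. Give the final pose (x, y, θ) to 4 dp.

(2.4458, 3.8223, -4.1840)

step 1: θ'=-1.3090 (straight) → pose (3.9177, 4.6733, -1.3090)
step 2: θ'=-2.4340 (R=1.0000) → pose (4.2336, 5.6921, -2.4340)
step 3: θ'=-2.4340 (straight) → pose (2.8087, 4.4733, -2.4340)
step 4: θ'=-3.4340 (R=-1.0000) → pose (1.8704, 4.2757, -3.4340)
step 5: θ'=-4.1840 (R=1.0000) → pose (2.4458, 3.8223, -4.1840)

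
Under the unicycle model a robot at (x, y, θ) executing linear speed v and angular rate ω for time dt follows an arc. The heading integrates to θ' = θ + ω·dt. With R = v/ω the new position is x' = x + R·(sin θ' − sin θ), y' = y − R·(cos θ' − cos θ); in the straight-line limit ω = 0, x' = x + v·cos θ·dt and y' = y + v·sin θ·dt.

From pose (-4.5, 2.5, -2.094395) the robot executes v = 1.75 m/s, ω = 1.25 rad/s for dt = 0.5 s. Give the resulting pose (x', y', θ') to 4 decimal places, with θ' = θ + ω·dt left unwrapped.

θ' = -2.0944 + 1.25·0.5 = -1.4694
R = v/ω = 1.75/1.25 = 1.4000
x' = -4.5 + 1.4000·(sin -1.4694 − sin -2.0944) = -4.6804
y' = 2.5 − 1.4000·(cos -1.4694 − cos -2.0944) = 1.6583

(-4.6804, 1.6583, -1.4694)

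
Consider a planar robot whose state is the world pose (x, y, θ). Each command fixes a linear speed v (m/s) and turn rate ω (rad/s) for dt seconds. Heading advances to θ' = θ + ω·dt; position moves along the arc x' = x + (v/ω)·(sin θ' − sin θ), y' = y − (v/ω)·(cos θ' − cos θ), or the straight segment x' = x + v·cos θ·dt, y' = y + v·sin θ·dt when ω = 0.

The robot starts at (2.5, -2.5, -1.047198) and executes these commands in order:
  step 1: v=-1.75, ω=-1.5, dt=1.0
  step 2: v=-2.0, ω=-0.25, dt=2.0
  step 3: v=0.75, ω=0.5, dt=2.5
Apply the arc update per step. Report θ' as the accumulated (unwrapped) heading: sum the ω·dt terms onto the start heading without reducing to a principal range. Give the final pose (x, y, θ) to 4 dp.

step 1: θ'=-2.5472 (R=1.1667) → pose (2.8570, -0.9501, -2.5472)
step 2: θ'=-3.0472 (R=8.0000) → pose (6.5830, 0.3864, -3.0472)
step 3: θ'=-1.7972 (R=1.5000) → pose (5.2627, -0.7702, -1.7972)

(5.2627, -0.7702, -1.7972)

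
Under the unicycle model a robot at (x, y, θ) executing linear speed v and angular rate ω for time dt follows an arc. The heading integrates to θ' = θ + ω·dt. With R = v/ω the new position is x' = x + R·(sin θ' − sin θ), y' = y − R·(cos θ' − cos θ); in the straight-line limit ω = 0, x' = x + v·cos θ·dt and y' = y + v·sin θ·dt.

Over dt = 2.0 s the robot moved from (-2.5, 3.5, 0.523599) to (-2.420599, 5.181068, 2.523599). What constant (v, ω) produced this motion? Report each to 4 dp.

v = 1.0000, ω = 1.0000

Δθ = 2.523599 − 0.523599 = 2.000000
ω = Δθ/dt = 2.000000/2.0 = 1.0000
R = −Δy/(cos θ' − cos θ) = 1.0000
v = R·ω = 1.0000·1.0000 = 1.0000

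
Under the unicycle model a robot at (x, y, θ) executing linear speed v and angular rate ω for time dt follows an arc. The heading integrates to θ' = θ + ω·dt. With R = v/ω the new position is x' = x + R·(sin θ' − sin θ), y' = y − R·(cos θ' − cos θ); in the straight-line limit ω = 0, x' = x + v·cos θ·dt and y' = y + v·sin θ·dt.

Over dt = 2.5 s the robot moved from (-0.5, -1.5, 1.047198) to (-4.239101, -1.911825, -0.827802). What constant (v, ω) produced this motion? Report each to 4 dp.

Δθ = -0.827802 − 1.047198 = -1.875000
ω = Δθ/dt = -1.875000/2.5 = -0.7500
R = Δx/(sin θ' − sin θ) = 2.3333
v = R·ω = 2.3333·-0.7500 = -1.7500

v = -1.7500, ω = -0.7500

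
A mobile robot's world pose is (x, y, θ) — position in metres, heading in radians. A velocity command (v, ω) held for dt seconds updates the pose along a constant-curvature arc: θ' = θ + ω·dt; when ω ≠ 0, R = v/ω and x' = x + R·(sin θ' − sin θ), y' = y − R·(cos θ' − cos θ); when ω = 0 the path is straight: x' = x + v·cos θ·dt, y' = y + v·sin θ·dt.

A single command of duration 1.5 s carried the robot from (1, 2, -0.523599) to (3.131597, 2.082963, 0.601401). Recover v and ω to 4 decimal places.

v = 1.5000, ω = 0.7500

Δθ = 0.601401 − -0.523599 = 1.125000
ω = Δθ/dt = 1.125000/1.5 = 0.7500
R = Δx/(sin θ' − sin θ) = 2.0000
v = R·ω = 2.0000·0.7500 = 1.5000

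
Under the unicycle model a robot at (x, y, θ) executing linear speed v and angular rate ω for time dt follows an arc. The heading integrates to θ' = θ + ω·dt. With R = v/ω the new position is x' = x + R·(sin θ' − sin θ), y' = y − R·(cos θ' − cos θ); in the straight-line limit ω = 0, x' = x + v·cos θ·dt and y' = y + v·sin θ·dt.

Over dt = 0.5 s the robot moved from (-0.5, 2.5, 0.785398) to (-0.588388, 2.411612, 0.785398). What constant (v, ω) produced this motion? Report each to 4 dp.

Δθ = 0.785398 − 0.785398 = 0.000000
ω = Δθ/dt = 0.000000/0.5 = 0.0000
ω = 0 → v = (Δx·cos θ + Δy·sin θ)/dt = -0.2500

v = -0.2500, ω = 0.0000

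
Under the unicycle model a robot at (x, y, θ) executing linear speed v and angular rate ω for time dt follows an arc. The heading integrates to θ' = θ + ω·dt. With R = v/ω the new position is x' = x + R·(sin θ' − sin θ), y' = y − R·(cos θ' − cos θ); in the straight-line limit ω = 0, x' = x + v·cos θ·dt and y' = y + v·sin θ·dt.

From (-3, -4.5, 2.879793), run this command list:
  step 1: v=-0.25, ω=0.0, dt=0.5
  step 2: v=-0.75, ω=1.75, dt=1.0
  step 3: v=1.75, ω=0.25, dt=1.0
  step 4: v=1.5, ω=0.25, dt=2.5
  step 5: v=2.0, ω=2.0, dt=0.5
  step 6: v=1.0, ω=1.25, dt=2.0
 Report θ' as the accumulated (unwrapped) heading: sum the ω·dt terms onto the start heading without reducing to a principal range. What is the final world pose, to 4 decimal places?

step 1: θ'=2.8798 (straight) → pose (-2.8793, -4.5324, 2.8798)
step 2: θ'=4.6298 (R=-0.4286) → pose (-2.3412, -4.1537, 4.6298)
step 3: θ'=4.8798 (R=7.0000) → pose (-2.2672, -5.8976, 4.8798)
step 4: θ'=5.5048 (R=6.0000) → pose (-0.5639, -9.1701, 5.5048)
step 5: θ'=6.5048 (R=1.0000) → pose (0.3580, -9.4336, 6.5048)
step 6: θ'=9.0048 (R=0.8000) → pose (0.5084, -7.9227, 9.0048)

(0.5084, -7.9227, 9.0048)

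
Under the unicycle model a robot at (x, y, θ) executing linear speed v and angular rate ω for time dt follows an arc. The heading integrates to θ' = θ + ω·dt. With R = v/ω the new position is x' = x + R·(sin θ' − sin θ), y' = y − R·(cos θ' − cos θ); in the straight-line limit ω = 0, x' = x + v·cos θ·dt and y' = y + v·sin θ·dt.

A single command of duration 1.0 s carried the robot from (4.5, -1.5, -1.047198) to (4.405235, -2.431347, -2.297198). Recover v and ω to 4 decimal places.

Δθ = -2.297198 − -1.047198 = -1.250000
ω = Δθ/dt = -1.250000/1.0 = -1.2500
R = −Δy/(cos θ' − cos θ) = -0.8000
v = R·ω = -0.8000·-1.2500 = 1.0000

v = 1.0000, ω = -1.2500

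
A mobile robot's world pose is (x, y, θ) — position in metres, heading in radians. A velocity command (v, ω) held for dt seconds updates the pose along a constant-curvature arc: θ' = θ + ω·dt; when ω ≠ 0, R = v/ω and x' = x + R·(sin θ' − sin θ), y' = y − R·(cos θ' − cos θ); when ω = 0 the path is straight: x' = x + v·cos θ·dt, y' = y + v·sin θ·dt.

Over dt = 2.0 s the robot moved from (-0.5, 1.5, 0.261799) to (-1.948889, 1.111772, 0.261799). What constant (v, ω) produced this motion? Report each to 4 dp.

v = -0.7500, ω = 0.0000

Δθ = 0.261799 − 0.261799 = 0.000000
ω = Δθ/dt = 0.000000/2.0 = 0.0000
ω = 0 → v = (Δx·cos θ + Δy·sin θ)/dt = -0.7500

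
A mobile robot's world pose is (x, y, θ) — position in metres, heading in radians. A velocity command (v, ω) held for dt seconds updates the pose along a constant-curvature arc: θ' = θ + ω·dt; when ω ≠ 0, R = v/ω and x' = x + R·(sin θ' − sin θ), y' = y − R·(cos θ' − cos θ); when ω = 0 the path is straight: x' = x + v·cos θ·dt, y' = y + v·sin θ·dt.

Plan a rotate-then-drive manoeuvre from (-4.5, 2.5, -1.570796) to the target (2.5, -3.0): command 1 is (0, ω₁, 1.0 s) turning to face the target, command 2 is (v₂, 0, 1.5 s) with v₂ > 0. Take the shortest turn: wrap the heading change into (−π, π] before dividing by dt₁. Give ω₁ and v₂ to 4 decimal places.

ω₁ = 0.9048, v₂ = 5.9348

heading to target = atan2(-3−2.5, 2.5−-4.5) = -0.6660
Δθ = wrap(-0.6660 − -1.5708) = 0.9048; ω₁ = Δθ/dt₁ = 0.9048
distance = √((2.5−-4.5)² + (-3−2.5)²) = 8.9022; v₂ = distance/dt₂ = 5.9348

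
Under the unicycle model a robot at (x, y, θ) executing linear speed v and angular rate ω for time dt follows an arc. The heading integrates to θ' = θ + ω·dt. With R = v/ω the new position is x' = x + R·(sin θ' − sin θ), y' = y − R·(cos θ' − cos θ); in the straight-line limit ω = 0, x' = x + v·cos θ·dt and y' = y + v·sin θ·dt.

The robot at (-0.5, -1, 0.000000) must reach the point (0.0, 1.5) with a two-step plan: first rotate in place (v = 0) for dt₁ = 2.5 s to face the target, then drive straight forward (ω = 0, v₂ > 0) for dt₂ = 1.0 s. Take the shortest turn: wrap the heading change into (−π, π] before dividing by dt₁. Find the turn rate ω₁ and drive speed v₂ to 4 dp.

ω₁ = 0.5494, v₂ = 2.5495

heading to target = atan2(1.5−-1, 0−-0.5) = 1.3734
Δθ = wrap(1.3734 − 0.0000) = 1.3734; ω₁ = Δθ/dt₁ = 0.5494
distance = √((0−-0.5)² + (1.5−-1)²) = 2.5495; v₂ = distance/dt₂ = 2.5495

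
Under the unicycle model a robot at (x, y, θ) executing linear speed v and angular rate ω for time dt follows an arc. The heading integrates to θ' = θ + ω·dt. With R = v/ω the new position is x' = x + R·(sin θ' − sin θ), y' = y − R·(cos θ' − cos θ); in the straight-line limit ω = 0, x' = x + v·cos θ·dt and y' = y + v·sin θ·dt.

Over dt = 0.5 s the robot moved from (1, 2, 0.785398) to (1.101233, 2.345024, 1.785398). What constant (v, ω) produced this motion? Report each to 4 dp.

v = 0.7500, ω = 2.0000

Δθ = 1.785398 − 0.785398 = 1.000000
ω = Δθ/dt = 1.000000/0.5 = 2.0000
R = −Δy/(cos θ' − cos θ) = 0.3750
v = R·ω = 0.3750·2.0000 = 0.7500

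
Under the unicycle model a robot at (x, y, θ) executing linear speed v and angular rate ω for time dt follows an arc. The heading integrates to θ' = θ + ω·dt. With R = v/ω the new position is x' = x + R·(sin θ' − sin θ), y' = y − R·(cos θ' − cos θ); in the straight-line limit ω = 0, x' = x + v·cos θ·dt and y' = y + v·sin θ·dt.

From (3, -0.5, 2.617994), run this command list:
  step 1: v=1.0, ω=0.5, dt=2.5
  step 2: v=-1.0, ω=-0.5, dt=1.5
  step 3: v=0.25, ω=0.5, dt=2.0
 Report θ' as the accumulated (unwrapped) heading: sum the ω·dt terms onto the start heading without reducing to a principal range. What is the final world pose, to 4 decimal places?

step 1: θ'=3.8680 (R=2.0000) → pose (0.6716, -0.7369, 3.8680)
step 2: θ'=3.1180 (R=2.0000) → pose (2.0472, -0.2326, 3.1180)
step 3: θ'=4.1180 (R=0.5000) → pose (1.6212, -0.4525, 4.1180)

(1.6212, -0.4525, 4.1180)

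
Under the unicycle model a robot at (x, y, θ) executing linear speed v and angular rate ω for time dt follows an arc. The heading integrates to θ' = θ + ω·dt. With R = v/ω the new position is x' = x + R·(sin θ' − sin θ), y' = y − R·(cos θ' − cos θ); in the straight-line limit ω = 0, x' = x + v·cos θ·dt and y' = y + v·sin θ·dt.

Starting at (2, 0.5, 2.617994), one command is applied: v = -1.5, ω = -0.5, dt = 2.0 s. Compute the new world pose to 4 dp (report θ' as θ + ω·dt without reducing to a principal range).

θ' = 2.6180 + -0.5·2.0 = 1.6180
R = v/ω = -1.5/-0.5 = 3.0000
x' = 2 + 3.0000·(sin 1.6180 − sin 2.6180) = 3.4967
y' = 0.5 − 3.0000·(cos 1.6180 − cos 2.6180) = -1.9565

(3.4967, -1.9565, 1.6180)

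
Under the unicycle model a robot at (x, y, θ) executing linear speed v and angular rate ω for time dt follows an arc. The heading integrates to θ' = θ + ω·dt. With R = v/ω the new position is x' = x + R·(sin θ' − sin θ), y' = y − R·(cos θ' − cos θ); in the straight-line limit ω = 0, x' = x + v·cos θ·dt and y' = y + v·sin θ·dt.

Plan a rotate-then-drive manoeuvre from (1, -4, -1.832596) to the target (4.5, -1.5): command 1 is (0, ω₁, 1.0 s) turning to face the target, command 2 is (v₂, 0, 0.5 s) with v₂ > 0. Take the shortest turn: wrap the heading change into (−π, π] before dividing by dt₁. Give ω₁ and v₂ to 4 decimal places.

heading to target = atan2(-1.5−-4, 4.5−1) = 0.6202
Δθ = wrap(0.6202 − -1.8326) = 2.4528; ω₁ = Δθ/dt₁ = 2.4528
distance = √((4.5−1)² + (-1.5−-4)²) = 4.3012; v₂ = distance/dt₂ = 8.6023

ω₁ = 2.4528, v₂ = 8.6023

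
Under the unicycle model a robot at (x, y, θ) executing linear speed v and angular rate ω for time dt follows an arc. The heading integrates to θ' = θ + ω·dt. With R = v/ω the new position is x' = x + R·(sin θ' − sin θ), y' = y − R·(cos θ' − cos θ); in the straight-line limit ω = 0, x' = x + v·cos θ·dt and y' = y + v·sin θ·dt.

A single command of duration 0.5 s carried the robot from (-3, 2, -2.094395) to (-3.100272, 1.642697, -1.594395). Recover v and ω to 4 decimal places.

v = 0.7500, ω = 1.0000

Δθ = -1.594395 − -2.094395 = 0.500000
ω = Δθ/dt = 0.500000/0.5 = 1.0000
R = −Δy/(cos θ' − cos θ) = 0.7500
v = R·ω = 0.7500·1.0000 = 0.7500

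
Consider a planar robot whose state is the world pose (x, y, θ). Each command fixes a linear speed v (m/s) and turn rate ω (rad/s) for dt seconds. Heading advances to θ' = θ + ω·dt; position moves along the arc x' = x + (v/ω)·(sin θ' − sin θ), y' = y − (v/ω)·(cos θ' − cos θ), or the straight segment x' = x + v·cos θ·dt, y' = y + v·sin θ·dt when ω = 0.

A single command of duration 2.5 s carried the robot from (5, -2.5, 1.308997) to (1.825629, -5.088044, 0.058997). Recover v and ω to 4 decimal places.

v = -1.7500, ω = -0.5000

Δθ = 0.058997 − 1.308997 = -1.250000
ω = Δθ/dt = -1.250000/2.5 = -0.5000
R = Δx/(sin θ' − sin θ) = 3.5000
v = R·ω = 3.5000·-0.5000 = -1.7500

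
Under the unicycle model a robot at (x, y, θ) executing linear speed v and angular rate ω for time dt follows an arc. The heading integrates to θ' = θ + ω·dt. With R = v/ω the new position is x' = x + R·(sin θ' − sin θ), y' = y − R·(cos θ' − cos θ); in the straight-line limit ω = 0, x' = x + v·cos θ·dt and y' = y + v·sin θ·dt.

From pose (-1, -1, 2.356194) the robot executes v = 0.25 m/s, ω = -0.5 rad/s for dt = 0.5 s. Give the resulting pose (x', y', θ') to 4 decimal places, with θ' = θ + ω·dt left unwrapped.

(-1.0765, -0.9015, 2.1062)

θ' = 2.3562 + -0.5·0.5 = 2.1062
R = v/ω = 0.25/-0.5 = -0.5000
x' = -1 + -0.5000·(sin 2.1062 − sin 2.3562) = -1.0765
y' = -1 − -0.5000·(cos 2.1062 − cos 2.3562) = -0.9015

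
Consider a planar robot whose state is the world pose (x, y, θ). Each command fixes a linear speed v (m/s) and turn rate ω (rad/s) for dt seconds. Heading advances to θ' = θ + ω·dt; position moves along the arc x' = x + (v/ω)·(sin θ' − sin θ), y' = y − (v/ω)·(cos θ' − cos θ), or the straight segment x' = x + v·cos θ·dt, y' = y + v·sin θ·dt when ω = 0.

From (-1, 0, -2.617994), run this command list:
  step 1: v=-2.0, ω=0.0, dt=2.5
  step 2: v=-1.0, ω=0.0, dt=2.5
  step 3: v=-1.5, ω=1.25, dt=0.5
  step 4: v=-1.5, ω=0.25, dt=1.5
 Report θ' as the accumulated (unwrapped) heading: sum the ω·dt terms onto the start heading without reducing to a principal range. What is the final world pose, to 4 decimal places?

(6.5100, 6.4730, -1.6180)

step 1: θ'=-2.6180 (straight) → pose (3.3301, 2.5000, -2.6180)
step 2: θ'=-2.6180 (straight) → pose (5.4952, 3.7500, -2.6180)
step 3: θ'=-1.9930 (R=-1.2000) → pose (5.9898, 4.2975, -1.9930)
step 4: θ'=-1.6180 (R=-6.0000) → pose (6.5100, 6.4730, -1.6180)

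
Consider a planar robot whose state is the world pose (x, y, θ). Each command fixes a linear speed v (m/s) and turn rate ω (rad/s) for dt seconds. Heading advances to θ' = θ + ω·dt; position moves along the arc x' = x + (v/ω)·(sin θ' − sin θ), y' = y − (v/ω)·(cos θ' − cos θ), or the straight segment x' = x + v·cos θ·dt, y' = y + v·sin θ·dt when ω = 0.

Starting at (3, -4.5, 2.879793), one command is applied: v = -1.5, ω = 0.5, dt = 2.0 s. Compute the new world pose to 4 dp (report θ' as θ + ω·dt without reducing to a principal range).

θ' = 2.8798 + 0.5·2.0 = 3.8798
R = v/ω = -1.5/0.5 = -3.0000
x' = 3 + -3.0000·(sin 3.8798 − sin 2.8798) = 5.7953
y' = -4.5 − -3.0000·(cos 3.8798 − cos 2.8798) = -3.8213

(5.7953, -3.8213, 3.8798)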